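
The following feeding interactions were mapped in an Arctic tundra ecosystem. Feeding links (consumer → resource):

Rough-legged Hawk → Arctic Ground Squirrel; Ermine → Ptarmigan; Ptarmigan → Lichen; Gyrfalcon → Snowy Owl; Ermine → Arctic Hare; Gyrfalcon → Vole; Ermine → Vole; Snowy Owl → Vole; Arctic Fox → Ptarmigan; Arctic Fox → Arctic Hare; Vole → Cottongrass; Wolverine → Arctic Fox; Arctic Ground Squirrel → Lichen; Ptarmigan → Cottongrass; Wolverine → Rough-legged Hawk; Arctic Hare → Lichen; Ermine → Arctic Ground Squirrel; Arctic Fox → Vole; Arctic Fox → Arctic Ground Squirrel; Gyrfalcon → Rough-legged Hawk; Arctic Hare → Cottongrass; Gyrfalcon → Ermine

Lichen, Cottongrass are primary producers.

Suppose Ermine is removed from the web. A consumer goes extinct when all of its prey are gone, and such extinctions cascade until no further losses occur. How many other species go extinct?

0

Remove Ermine.
Every predator of it retains at least one other prey: Gyrfalcon still has Vole, Snowy Owl, Rough-legged Hawk.
No consumer loses all prey, so no secondary extinctions occur.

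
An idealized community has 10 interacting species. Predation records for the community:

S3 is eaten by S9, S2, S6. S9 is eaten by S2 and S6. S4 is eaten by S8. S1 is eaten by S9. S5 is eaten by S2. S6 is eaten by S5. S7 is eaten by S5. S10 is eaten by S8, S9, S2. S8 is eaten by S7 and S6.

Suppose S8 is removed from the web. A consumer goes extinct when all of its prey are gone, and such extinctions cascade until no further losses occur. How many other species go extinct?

1

Remove S8.
Round 1: S7 (all prey gone) → extinct.
No further losses. Total secondary extinctions: 1.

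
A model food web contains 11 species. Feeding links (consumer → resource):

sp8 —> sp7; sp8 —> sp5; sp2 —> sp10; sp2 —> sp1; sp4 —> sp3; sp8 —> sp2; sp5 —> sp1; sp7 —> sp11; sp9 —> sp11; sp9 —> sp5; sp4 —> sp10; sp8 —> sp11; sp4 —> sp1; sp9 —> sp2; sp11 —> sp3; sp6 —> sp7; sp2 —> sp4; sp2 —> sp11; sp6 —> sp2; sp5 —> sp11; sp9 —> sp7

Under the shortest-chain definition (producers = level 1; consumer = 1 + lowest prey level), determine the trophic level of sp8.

Trophic level 3

sp3 is a producer → level 1.
sp11 eats sp3 → level 2.
sp8 eats sp11 → level 3.
No prey of sp8 is below level 2, so 3 is the minimum.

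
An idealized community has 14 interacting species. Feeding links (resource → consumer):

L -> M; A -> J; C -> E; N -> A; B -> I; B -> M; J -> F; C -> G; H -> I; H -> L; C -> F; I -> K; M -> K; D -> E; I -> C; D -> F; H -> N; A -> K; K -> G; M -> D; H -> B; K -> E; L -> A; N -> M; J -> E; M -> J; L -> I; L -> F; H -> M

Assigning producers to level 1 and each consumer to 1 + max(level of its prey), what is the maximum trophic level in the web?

Producers (level 1): H.
H → B → M → D → F gives F level 5.
No species has a prey at level 5, so no species reaches level 6.

5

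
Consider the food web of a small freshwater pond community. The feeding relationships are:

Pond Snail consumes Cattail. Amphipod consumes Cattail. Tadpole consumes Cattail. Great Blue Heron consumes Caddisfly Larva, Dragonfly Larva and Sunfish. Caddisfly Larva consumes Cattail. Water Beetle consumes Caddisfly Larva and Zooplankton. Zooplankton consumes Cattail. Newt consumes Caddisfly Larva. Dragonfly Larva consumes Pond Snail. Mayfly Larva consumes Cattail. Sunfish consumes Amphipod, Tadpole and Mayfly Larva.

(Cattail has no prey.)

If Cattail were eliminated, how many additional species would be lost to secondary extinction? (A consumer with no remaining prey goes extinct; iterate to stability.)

11

Remove Cattail.
Round 1: Pond Snail (all prey gone), Amphipod (all prey gone), Caddisfly Larva (all prey gone), Zooplankton (all prey gone), Mayfly Larva (all prey gone), Tadpole (all prey gone) → extinct.
Round 2: Sunfish (all prey gone), Water Beetle (all prey gone), Newt (all prey gone), Dragonfly Larva (all prey gone) → extinct.
Round 3: Great Blue Heron (all prey gone) → extinct.
No further losses. Total secondary extinctions: 11.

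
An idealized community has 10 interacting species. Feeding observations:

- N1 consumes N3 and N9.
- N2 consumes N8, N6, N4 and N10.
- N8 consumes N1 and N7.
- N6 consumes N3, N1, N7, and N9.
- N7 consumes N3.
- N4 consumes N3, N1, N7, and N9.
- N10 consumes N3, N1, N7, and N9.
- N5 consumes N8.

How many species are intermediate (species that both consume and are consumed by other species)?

6

Intermediate species (has both prey and predators): N7, N1, N10, N8, N6, N4.
Count: 6.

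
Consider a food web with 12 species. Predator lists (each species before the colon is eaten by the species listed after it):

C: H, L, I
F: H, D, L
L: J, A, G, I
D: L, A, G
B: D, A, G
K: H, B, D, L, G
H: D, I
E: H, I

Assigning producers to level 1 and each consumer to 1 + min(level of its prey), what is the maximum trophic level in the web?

3

Producers (level 1): K, E, F, C.
Following each consumer down to its lowest-level prey: K → B → A (levels 1 through 3).
All prey of A (B 2, D 2, L 2) are at level 2 or above, so A is at level 1 + 2 = 3.
Every consumer has at least one prey at level 2 or below, so none exceeds level 3.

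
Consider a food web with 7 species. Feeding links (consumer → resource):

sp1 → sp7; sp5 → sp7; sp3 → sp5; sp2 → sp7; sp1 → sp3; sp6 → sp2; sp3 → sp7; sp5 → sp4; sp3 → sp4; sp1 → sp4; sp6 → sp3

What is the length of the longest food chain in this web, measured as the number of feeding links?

3 links

One longest chain: sp4 → sp5 → sp3 → sp1.
It has 4 species and 3 links.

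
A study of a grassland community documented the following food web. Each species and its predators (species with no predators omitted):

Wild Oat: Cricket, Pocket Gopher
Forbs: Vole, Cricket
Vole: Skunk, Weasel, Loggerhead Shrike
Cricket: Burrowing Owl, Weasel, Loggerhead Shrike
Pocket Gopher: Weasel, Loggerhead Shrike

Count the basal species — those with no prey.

Basal species (no prey listed): Wild Oat, Forbs.
Count: 2.

2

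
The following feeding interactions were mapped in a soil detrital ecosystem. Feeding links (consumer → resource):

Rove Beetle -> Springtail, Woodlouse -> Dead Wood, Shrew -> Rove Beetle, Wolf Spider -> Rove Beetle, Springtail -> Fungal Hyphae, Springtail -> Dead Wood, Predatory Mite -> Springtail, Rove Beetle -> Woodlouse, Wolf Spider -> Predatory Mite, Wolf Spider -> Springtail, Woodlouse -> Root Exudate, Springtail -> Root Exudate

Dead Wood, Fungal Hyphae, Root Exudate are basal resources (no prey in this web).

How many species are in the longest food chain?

One longest chain: Dead Wood → Springtail → Predatory Mite → Wolf Spider.
It has 4 species and 3 links.

4 species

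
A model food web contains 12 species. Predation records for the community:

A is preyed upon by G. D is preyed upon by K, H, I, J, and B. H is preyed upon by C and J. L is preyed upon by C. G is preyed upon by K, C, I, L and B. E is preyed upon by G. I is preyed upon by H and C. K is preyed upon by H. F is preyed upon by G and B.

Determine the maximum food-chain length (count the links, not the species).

One longest chain: F → G → I → H → J.
It has 5 species and 4 links.

4 links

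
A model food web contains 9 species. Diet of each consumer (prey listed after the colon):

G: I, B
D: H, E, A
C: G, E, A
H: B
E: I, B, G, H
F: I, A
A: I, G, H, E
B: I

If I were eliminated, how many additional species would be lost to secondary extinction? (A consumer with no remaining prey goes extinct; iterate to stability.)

Remove I.
Round 1: B (all prey gone) → extinct.
Round 2: G (all prey gone), H (all prey gone) → extinct.
Round 3: E (all prey gone) → extinct.
Round 4: A (all prey gone) → extinct.
Round 5: C (all prey gone), D (all prey gone), F (all prey gone) → extinct.
No further losses. Total secondary extinctions: 8.

8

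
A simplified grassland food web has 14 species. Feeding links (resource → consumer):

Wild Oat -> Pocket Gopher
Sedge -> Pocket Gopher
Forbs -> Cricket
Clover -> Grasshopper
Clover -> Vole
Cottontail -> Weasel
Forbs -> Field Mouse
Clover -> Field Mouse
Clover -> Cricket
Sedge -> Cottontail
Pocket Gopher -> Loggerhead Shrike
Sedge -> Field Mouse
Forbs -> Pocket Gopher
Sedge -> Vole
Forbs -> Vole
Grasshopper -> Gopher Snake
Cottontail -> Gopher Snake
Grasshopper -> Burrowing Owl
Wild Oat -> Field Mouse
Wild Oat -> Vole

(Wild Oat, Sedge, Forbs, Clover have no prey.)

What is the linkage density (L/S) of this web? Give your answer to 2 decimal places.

There are L = 20 links among S = 14 species.
L/S = 20/14 = 1.4286 ≈ 1.43.

L/S = 1.43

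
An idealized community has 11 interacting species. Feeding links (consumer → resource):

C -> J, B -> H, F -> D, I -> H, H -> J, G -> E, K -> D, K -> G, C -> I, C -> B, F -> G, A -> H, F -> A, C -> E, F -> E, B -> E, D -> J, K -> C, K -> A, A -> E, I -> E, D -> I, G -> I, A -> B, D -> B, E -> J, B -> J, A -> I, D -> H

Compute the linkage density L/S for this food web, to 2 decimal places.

L/S = 2.64

There are L = 29 links among S = 11 species.
L/S = 29/11 = 2.6364 ≈ 2.64.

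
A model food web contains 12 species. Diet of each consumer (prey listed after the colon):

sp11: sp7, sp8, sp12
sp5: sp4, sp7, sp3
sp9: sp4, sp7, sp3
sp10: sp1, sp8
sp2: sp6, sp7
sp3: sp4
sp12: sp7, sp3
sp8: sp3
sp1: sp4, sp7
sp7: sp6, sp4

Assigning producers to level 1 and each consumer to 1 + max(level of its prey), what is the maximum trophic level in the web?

Producers (level 1): sp6, sp4.
sp6 → sp7 → sp12 → sp11 gives sp11 level 4.
No species has a prey at level 4, so no species reaches level 5.

4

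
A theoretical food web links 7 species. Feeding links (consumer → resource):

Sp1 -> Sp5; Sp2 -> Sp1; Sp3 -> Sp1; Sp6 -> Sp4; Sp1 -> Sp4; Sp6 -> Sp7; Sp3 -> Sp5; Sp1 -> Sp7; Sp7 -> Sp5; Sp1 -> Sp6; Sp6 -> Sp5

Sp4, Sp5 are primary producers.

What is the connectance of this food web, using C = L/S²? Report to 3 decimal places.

C = 0.224

The web has S = 7 species and L = 11 feeding links.
C = L / S² = 11 / 49 = 0.2245 ≈ 0.224.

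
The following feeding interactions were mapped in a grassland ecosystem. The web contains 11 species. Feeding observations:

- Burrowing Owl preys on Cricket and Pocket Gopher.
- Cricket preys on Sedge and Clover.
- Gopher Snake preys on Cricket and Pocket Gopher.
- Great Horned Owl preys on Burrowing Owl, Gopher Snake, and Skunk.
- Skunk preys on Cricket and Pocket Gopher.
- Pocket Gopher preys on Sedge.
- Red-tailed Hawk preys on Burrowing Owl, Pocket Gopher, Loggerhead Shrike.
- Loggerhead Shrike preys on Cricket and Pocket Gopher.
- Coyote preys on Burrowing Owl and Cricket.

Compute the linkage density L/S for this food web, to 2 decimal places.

There are L = 19 links among S = 11 species.
L/S = 19/11 = 1.7273 ≈ 1.73.

L/S = 1.73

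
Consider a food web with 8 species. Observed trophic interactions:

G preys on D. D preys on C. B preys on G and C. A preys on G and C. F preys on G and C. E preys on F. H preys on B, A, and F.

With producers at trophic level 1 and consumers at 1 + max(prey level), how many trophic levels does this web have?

5

Producers (level 1): C.
C → D → G → F → E gives E level 5.
No species has a prey at level 5, so no species reaches level 6.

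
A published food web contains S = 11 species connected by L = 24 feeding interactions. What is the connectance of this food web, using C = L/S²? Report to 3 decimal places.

The web has S = 11 species and L = 24 feeding links.
C = L / S² = 24 / 121 = 0.1983 ≈ 0.198.

C = 0.198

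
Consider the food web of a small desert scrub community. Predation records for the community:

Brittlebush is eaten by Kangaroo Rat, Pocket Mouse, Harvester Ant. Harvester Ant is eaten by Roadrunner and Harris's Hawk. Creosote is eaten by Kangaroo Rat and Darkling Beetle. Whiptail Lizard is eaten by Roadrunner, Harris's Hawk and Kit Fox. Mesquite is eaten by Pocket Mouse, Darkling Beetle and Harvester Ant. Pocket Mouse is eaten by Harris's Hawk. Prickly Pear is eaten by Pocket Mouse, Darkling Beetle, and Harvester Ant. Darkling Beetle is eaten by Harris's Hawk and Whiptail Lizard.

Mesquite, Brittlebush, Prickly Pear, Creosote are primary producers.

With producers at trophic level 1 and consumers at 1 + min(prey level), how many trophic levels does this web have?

4

Producers (level 1): Mesquite, Brittlebush, Prickly Pear, Creosote.
Following each consumer down to its lowest-level prey: Mesquite → Darkling Beetle → Whiptail Lizard → Kit Fox (levels 1 through 4).
All prey of Kit Fox (Whiptail Lizard 3) are at level 3 or above, so Kit Fox is at level 1 + 3 = 4.
Every consumer has at least one prey at level 3 or below, so none exceeds level 4.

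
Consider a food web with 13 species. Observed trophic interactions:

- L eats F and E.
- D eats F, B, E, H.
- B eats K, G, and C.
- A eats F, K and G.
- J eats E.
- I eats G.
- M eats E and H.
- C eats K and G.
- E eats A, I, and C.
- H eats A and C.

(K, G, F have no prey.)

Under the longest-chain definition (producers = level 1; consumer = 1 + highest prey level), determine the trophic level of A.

K is a producer → level 1.
A eats K (level 1); other prey at levels: G 1, F 1 → level 2.

Trophic level 2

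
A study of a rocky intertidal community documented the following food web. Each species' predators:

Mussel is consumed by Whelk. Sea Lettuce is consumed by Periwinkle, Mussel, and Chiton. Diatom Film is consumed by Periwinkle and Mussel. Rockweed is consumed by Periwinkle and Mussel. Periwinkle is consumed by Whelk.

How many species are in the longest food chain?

One longest chain: Rockweed → Mussel → Whelk.
It has 3 species and 2 links.

3 species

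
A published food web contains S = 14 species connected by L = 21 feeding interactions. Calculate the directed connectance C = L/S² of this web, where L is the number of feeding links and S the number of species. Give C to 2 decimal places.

C = 0.11

The web has S = 14 species and L = 21 feeding links.
C = L / S² = 21 / 196 = 0.1071 ≈ 0.11.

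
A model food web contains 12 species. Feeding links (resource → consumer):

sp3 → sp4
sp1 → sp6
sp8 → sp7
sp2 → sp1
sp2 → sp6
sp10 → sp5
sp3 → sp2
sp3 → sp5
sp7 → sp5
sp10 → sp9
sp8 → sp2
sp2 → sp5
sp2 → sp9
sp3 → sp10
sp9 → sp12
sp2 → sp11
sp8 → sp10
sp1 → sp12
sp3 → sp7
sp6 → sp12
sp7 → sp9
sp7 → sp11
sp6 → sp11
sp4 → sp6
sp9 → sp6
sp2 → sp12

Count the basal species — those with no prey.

Basal species (no prey listed): sp3, sp8.
Count: 2.

2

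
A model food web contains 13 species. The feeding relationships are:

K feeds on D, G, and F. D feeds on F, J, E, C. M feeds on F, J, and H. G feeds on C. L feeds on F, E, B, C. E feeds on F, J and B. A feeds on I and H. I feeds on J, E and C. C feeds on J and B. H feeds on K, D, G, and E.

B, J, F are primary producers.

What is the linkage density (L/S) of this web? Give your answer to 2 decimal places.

There are L = 29 links among S = 13 species.
L/S = 29/13 = 2.2308 ≈ 2.23.

L/S = 2.23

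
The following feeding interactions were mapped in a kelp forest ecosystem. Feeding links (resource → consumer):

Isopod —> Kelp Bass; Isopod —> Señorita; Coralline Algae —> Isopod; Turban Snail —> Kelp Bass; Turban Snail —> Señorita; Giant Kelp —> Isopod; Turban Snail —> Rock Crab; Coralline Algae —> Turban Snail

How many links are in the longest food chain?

One longest chain: Coralline Algae → Turban Snail → Rock Crab.
It has 3 species and 2 links.

2 links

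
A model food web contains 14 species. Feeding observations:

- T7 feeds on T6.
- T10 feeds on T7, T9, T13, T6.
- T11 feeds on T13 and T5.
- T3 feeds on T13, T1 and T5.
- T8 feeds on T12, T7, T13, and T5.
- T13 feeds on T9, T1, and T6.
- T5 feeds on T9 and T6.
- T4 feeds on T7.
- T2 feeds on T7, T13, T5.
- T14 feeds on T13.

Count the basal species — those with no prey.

4

Basal species (no prey listed): T9, T1, T6, T12.
Count: 4.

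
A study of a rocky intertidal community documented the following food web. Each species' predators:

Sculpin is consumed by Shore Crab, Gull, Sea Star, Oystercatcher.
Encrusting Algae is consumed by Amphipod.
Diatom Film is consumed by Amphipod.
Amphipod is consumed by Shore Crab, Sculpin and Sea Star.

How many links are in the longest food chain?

One longest chain: Encrusting Algae → Amphipod → Sculpin → Gull.
It has 4 species and 3 links.

3 links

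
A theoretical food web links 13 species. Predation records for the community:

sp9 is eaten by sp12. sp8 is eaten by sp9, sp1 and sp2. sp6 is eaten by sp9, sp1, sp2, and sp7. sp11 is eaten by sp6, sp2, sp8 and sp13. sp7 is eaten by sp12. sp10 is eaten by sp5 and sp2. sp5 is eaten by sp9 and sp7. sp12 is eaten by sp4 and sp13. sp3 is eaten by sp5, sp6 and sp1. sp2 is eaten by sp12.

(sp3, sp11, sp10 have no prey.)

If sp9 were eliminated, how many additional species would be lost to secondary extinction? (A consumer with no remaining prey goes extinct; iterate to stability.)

0

Remove sp9.
Every predator of it retains at least one other prey: sp12 still has sp7, sp2.
No consumer loses all prey, so no secondary extinctions occur.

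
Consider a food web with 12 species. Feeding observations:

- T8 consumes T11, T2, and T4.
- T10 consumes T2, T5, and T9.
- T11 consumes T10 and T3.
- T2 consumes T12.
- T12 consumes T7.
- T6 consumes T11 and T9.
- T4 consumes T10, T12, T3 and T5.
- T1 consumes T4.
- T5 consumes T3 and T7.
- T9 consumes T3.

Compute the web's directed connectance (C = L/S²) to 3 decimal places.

C = 0.139

The web has S = 12 species and L = 20 feeding links.
C = L / S² = 20 / 144 = 0.1389 ≈ 0.139.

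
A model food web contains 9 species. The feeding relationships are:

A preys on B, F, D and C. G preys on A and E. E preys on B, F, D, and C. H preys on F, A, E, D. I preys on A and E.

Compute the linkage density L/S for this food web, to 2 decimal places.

L/S = 1.78

There are L = 16 links among S = 9 species.
L/S = 16/9 = 1.7778 ≈ 1.78.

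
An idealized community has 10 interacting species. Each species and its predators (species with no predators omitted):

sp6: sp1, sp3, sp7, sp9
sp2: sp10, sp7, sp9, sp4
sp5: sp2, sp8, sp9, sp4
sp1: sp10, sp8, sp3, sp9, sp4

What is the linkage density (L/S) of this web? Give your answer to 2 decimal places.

L/S = 1.70

There are L = 17 links among S = 10 species.
L/S = 17/10 = 1.7000 ≈ 1.70.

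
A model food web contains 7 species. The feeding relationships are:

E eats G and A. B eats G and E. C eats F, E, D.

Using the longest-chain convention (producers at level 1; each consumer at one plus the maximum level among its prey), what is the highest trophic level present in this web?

3

Producers (level 1): G, D, A, F.
G → E → B gives B level 3.
No species has a prey at level 3, so no species reaches level 4.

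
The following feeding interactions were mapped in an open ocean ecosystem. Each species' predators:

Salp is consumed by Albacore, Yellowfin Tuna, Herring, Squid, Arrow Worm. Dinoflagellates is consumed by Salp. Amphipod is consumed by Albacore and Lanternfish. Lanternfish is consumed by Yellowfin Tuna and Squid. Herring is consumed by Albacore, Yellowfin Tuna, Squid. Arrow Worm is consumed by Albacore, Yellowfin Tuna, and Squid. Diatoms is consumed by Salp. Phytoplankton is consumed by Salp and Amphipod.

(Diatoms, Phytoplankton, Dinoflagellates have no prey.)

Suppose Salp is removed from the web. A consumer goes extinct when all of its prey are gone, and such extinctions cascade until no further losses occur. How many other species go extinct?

Remove Salp.
Round 1: Herring (all prey gone), Arrow Worm (all prey gone) → extinct.
No further losses. Total secondary extinctions: 2.

2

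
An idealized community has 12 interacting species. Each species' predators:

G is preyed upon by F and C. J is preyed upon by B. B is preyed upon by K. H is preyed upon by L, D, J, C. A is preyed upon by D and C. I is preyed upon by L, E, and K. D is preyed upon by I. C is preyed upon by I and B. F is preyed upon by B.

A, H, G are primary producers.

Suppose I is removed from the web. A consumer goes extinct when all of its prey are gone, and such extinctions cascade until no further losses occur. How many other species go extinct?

1

Remove I.
Round 1: E (all prey gone) → extinct.
No further losses. Total secondary extinctions: 1.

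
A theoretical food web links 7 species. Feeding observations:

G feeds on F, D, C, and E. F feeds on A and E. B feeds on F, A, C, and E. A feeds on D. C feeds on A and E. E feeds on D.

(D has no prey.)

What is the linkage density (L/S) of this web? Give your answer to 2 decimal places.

L/S = 2.00

There are L = 14 links among S = 7 species.
L/S = 14/7 = 2.0000 ≈ 2.00.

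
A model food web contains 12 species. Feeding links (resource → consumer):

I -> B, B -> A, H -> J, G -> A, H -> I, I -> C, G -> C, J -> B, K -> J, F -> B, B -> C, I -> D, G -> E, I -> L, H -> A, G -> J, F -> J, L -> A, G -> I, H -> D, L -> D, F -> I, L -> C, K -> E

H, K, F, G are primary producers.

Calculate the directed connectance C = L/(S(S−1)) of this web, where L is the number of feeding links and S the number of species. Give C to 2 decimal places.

C = 0.18

The web has S = 12 species and L = 24 feeding links.
C = L / (S(S−1)) = 24 / 132 = 0.1818 ≈ 0.18.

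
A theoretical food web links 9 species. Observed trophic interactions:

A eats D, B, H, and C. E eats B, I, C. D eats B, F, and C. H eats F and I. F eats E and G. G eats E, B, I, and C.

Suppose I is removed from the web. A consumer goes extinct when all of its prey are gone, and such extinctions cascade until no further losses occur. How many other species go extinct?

0

Remove I.
Every predator of it retains at least one other prey: E still has C, B; G still has C, B, E; H still has F.
No consumer loses all prey, so no secondary extinctions occur.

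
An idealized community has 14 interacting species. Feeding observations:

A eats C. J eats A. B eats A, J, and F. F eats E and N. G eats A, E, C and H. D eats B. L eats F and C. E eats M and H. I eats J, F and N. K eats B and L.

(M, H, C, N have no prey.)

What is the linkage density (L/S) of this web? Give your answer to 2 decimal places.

L/S = 1.50

There are L = 21 links among S = 14 species.
L/S = 21/14 = 1.5000 ≈ 1.50.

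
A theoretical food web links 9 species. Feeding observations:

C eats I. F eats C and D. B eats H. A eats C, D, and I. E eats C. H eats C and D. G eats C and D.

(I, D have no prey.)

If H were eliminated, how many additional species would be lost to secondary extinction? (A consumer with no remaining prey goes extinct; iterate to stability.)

Remove H.
Round 1: B (all prey gone) → extinct.
No further losses. Total secondary extinctions: 1.

1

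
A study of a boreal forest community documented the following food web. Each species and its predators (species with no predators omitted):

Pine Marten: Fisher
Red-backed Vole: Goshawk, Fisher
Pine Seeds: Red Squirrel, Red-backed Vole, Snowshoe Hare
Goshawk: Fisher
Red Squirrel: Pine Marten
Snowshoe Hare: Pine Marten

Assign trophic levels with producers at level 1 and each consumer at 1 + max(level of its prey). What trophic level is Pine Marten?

Trophic level 3

Pine Seeds is a producer → level 1.
Red Squirrel eats Pine Seeds → level 2.
Pine Marten eats Red Squirrel (level 2); other prey at levels: Snowshoe Hare 2 → level 3.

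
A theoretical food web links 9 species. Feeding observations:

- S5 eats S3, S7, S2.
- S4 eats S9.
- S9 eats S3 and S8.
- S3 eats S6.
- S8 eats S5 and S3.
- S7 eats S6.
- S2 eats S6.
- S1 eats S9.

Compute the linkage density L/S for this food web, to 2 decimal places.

There are L = 12 links among S = 9 species.
L/S = 12/9 = 1.3333 ≈ 1.33.

L/S = 1.33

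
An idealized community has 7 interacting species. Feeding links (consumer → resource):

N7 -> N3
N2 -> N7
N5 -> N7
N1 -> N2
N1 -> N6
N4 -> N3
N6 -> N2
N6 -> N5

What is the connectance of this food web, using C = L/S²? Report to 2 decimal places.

C = 0.16

The web has S = 7 species and L = 8 feeding links.
C = L / S² = 8 / 49 = 0.1633 ≈ 0.16.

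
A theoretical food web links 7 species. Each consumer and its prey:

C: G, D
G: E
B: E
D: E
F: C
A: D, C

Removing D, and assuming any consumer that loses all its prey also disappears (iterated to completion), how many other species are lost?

Remove D.
Every predator of it retains at least one other prey: C still has G; A still has C.
No consumer loses all prey, so no secondary extinctions occur.

0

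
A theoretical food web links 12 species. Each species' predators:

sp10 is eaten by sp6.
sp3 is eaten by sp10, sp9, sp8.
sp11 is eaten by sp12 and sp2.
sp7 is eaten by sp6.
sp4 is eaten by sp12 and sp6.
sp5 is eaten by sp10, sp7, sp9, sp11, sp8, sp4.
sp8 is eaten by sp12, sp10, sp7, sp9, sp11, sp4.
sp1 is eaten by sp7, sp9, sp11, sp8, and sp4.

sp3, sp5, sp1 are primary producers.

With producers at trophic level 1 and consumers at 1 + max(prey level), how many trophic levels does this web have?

4

Producers (level 1): sp3, sp5, sp1.
sp3 → sp8 → sp11 → sp2 gives sp2 level 4.
No species has a prey at level 4, so no species reaches level 5.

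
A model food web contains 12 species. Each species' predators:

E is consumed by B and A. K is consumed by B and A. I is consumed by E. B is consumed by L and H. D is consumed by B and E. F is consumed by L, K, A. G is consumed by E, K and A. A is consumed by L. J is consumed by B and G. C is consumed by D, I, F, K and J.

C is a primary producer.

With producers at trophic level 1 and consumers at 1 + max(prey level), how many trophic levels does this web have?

Producers (level 1): C.
C → J → G → E → B → L gives L level 6.
No species has a prey at level 6, so no species reaches level 7.

6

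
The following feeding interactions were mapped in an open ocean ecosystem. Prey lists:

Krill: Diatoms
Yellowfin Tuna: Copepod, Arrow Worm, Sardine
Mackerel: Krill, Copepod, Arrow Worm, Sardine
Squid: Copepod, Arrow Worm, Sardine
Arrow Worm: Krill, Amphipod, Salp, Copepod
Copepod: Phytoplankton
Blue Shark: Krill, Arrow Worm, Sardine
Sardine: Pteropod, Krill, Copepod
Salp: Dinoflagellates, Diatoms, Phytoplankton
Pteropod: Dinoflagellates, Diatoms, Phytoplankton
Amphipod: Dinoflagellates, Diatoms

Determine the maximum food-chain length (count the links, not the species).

One longest chain: Diatoms → Krill → Arrow Worm → Yellowfin Tuna.
It has 4 species and 3 links.

3 links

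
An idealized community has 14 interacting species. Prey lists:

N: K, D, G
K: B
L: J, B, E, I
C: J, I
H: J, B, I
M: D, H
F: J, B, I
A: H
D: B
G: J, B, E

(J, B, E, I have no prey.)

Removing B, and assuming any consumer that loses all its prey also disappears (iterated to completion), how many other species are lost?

2

Remove B.
Round 1: K (all prey gone), D (all prey gone) → extinct.
No further losses. Total secondary extinctions: 2.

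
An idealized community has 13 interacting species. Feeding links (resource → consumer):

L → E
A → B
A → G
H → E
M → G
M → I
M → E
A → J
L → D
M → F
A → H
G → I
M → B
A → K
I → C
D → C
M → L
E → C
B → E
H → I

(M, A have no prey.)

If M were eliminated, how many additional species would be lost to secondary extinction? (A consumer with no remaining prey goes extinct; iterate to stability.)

Remove M.
Round 1: L (all prey gone), F (all prey gone) → extinct.
Round 2: D (all prey gone) → extinct.
No further losses. Total secondary extinctions: 3.

3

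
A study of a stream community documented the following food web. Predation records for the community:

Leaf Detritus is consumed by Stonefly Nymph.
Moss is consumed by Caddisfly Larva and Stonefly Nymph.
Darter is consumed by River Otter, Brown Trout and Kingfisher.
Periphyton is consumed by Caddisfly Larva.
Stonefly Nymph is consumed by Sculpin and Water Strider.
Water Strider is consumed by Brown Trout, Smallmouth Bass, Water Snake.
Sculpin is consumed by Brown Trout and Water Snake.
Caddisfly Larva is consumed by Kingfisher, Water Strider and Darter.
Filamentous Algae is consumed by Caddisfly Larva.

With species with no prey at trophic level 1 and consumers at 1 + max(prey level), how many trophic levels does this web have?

Basal resources (level 1): Moss, Filamentous Algae, Periphyton, Leaf Detritus.
Moss → Stonefly Nymph → Sculpin → Water Snake gives Water Snake level 4.
No species has a prey at level 4, so no species reaches level 5.

4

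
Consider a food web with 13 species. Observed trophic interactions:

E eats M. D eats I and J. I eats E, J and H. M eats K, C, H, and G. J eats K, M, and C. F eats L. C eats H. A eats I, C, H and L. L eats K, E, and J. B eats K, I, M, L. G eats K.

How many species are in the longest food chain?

6 species

One longest chain: K → G → M → E → L → F.
It has 6 species and 5 links.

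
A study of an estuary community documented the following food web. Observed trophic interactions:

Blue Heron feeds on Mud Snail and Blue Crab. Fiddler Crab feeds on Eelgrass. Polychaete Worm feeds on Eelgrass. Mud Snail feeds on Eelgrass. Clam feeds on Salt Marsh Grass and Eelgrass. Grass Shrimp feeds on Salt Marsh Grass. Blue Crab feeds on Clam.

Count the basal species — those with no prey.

2

Basal species (no prey listed): Salt Marsh Grass, Eelgrass.
Count: 2.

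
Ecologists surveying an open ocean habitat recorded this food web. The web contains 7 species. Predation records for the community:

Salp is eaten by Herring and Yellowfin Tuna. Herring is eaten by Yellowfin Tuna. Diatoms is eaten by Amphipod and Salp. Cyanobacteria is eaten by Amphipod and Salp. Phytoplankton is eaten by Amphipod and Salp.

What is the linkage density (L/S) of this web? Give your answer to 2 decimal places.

There are L = 9 links among S = 7 species.
L/S = 9/7 = 1.2857 ≈ 1.29.

L/S = 1.29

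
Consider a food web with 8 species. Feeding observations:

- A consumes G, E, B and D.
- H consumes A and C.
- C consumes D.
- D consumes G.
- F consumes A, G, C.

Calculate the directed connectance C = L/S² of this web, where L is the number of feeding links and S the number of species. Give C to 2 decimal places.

C = 0.17

The web has S = 8 species and L = 11 feeding links.
C = L / S² = 11 / 64 = 0.1719 ≈ 0.17.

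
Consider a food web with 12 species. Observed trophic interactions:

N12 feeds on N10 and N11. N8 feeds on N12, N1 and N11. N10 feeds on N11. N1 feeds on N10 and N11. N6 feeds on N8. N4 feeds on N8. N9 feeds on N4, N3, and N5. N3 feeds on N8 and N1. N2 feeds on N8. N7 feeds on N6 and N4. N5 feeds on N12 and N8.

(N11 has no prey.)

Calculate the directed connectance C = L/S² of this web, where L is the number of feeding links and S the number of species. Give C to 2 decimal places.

The web has S = 12 species and L = 20 feeding links.
C = L / S² = 20 / 144 = 0.1389 ≈ 0.14.

C = 0.14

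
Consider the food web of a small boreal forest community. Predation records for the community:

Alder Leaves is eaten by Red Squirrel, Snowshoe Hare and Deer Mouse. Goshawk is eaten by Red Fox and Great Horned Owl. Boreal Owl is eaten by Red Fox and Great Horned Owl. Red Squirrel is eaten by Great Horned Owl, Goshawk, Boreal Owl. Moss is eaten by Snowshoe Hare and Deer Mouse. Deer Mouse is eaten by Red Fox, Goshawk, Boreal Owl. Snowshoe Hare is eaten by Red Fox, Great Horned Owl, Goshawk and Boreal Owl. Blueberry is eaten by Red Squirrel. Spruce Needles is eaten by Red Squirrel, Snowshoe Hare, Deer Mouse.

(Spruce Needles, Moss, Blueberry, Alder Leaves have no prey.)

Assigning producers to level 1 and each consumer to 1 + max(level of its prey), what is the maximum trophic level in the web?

4

Producers (level 1): Spruce Needles, Moss, Blueberry, Alder Leaves.
Spruce Needles → Deer Mouse → Boreal Owl → Red Fox gives Red Fox level 4.
No species has a prey at level 4, so no species reaches level 5.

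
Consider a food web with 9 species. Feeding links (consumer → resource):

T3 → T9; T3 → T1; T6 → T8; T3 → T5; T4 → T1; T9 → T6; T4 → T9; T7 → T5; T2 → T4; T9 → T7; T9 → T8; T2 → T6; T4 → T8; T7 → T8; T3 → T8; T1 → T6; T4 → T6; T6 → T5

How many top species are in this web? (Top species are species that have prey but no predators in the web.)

Top species (has prey, but nothing eats it): T3, T2.
Count: 2.

2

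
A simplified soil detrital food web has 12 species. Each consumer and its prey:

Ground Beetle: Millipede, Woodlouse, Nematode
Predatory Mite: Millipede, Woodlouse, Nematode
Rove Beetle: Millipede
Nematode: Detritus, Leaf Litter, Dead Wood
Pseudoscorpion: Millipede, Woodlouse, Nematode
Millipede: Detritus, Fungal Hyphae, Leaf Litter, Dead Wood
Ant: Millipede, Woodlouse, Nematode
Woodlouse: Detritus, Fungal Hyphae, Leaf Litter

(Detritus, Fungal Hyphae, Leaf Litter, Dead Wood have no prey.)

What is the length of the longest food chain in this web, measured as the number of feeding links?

2 links

One longest chain: Detritus → Millipede → Rove Beetle.
It has 3 species and 2 links.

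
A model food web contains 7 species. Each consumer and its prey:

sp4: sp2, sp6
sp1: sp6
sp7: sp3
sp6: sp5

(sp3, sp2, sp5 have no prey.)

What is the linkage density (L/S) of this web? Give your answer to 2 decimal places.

There are L = 5 links among S = 7 species.
L/S = 5/7 = 0.7143 ≈ 0.71.

L/S = 0.71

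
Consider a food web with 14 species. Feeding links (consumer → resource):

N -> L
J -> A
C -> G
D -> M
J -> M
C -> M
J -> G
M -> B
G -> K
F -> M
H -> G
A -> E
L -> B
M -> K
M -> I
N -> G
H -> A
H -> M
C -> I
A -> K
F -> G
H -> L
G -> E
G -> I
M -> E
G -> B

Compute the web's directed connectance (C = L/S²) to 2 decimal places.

C = 0.13

The web has S = 14 species and L = 26 feeding links.
C = L / S² = 26 / 196 = 0.1327 ≈ 0.13.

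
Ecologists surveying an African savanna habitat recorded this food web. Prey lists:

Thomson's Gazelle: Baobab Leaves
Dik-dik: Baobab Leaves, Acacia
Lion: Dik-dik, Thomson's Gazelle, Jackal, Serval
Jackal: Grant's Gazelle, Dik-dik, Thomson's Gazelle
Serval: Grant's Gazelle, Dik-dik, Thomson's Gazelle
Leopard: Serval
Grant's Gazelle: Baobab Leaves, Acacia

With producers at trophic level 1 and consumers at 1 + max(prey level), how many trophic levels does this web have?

Producers (level 1): Baobab Leaves, Acacia.
Baobab Leaves → Grant's Gazelle → Serval → Leopard gives Leopard level 4.
No species has a prey at level 4, so no species reaches level 5.

4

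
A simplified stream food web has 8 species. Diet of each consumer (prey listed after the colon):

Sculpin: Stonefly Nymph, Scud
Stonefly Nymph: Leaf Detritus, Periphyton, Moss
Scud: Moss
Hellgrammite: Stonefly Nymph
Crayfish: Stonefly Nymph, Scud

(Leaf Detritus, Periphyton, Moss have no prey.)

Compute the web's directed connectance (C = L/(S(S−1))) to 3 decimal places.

C = 0.161

The web has S = 8 species and L = 9 feeding links.
C = L / (S(S−1)) = 9 / 56 = 0.1607 ≈ 0.161.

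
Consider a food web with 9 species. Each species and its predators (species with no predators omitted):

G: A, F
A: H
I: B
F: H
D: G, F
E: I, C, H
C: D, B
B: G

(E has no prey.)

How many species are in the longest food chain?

6 species

One longest chain: E → C → D → G → A → H.
It has 6 species and 5 links.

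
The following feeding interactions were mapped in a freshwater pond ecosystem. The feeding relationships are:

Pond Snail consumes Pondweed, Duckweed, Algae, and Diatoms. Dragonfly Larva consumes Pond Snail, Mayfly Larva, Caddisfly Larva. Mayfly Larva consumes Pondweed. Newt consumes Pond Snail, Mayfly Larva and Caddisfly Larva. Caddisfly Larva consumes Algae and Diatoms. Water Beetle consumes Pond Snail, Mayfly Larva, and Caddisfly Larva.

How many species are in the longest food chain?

One longest chain: Diatoms → Pond Snail → Newt.
It has 3 species and 2 links.

3 species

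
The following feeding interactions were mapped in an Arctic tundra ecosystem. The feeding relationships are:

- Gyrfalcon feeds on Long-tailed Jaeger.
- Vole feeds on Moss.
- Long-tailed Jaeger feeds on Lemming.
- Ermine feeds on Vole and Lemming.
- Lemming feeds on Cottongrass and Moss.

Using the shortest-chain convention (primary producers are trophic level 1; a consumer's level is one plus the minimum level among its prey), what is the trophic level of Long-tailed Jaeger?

Trophic level 3

Moss is a producer → level 1.
Lemming eats Moss → level 2.
Long-tailed Jaeger eats Lemming → level 3.
No prey of Long-tailed Jaeger is below level 2, so 3 is the minimum.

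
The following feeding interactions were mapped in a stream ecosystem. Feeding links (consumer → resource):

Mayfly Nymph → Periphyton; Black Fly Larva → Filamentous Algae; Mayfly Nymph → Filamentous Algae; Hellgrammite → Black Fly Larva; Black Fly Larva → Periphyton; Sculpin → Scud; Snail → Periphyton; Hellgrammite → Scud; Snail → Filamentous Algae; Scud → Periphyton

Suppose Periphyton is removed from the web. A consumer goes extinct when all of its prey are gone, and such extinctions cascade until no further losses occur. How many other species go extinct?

Remove Periphyton.
Round 1: Scud (all prey gone) → extinct.
Round 2: Sculpin (all prey gone) → extinct.
No further losses. Total secondary extinctions: 2.

2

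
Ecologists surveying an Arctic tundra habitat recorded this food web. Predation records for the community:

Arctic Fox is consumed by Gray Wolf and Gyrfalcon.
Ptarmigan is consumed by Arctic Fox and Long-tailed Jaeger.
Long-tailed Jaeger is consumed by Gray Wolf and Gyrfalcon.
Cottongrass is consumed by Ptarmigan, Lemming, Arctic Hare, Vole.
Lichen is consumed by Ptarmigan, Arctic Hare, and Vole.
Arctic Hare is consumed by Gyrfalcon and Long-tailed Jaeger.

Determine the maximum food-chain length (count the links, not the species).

3 links

One longest chain: Lichen → Ptarmigan → Long-tailed Jaeger → Gyrfalcon.
It has 4 species and 3 links.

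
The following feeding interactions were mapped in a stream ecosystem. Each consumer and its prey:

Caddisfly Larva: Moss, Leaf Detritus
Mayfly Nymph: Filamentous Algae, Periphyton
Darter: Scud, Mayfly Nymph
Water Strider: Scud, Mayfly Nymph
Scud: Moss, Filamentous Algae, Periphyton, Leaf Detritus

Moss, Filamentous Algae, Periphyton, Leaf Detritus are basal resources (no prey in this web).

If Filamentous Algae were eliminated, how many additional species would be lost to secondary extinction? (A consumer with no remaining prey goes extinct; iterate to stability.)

Remove Filamentous Algae.
Every predator of it retains at least one other prey: Scud still has Moss, Periphyton, Leaf Detritus; Mayfly Nymph still has Periphyton.
No consumer loses all prey, so no secondary extinctions occur.

0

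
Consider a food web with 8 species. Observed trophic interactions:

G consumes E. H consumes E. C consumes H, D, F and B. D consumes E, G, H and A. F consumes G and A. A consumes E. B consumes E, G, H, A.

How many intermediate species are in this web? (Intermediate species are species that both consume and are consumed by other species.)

6

Intermediate species (has both prey and predators): G, A, H, F, B, D.
Count: 6.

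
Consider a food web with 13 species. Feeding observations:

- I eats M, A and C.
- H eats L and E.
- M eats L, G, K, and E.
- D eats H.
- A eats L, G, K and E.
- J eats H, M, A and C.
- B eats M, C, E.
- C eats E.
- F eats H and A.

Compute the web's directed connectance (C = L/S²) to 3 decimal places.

The web has S = 13 species and L = 24 feeding links.
C = L / S² = 24 / 169 = 0.1420 ≈ 0.142.

C = 0.142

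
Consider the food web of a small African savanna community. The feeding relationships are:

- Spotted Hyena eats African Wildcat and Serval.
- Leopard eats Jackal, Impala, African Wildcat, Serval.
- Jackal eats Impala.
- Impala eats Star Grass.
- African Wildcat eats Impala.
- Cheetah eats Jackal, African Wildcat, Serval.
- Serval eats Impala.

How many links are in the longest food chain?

3 links

One longest chain: Star Grass → Impala → African Wildcat → Leopard.
It has 4 species and 3 links.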